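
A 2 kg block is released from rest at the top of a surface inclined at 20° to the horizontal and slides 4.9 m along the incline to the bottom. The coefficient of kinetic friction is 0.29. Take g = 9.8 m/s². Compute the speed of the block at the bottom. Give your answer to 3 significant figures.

The weight component along the incline is mg sin 20° = 6.704 N and the normal force is N = mg cos 20° = 18.418 N.
Friction up the slope is f = μN = 0.29 × 18.418 = 5.341 N, so the net downslope force is 6.704 − 5.341 = 1.363 N and a = 1.363 / 2 = 0.6815 m/s².
Starting from rest over a distance of 4.9 m, v² = 2aL = 2 × 0.6815 × 4.9 = 6.6787, so v = 2.5843 m/s.

2.58 m/s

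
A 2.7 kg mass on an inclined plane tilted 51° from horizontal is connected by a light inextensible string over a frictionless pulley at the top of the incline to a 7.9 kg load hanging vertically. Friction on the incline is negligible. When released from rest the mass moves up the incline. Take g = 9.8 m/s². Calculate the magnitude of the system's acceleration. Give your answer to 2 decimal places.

For the mass on the incline: the weight component along the slope is m₁g sin 51° = 2.7 × 9.8 × 0.7771 = 20.562 N and the normal force is N = m₁g cos 51° = 16.652 N.
Newton's second law for the mass (up-slope positive): T − 20.562 = 2.7 a. For the hanging load (downward positive): 7.9 × 9.8 − T = 7.9 a.
Adding the two equations eliminates T: 56.858 = 10.6 a, so a = 5.3640 m/s².

5.36 m/s²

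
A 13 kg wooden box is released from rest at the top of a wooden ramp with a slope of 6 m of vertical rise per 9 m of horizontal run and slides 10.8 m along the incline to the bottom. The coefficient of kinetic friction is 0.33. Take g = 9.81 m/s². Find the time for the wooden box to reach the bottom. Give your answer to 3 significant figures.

2.80 s

The weight component along the incline is mg sin 33.69° = 70.741 N and the normal force is N = mg cos 33.69° = 106.111 N.
Friction up the slope is f = μN = 0.33 × 106.111 = 35.017 N, so the net downslope force is 70.741 − 35.017 = 35.724 N and a = 35.724 / 13 = 2.7480 m/s².
Starting from rest, L = ½at², so t = √(2L/a) = √(2 × 10.8 / 2.7480) = 2.8036 s.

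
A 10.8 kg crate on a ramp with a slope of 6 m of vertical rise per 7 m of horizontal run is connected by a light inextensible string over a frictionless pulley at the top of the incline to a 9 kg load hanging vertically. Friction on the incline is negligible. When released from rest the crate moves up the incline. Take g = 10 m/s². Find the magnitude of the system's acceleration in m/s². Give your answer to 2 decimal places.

1.00 m/s²

For the crate on the incline: the weight component along the slope is m₁g sin 40.60° = 10.8 × 10 × 0.6508 = 70.286 N and the normal force is N = m₁g cos 40.60° = 82.000 N.
Newton's second law for the crate (up-slope positive): T − 70.286 = 10.8 a. For the hanging load (downward positive): 9 × 10 − T = 9 a.
Adding the two equations eliminates T: 19.714 = 19.8 a, so a = 0.9957 m/s².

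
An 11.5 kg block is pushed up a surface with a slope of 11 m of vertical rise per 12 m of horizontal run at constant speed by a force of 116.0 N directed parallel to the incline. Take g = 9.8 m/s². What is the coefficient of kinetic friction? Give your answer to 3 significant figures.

At constant speed ΣF = 0 along the incline. The applied 116.0 N acts up the slope; the weight component mg sin 42.51° = 76.154 N and kinetic friction μN both act down the slope.
So 116.0 = 76.154 + μ × 83.077, giving μ = (116.0 − 76.154) / 83.077 = 0.4796.

0.480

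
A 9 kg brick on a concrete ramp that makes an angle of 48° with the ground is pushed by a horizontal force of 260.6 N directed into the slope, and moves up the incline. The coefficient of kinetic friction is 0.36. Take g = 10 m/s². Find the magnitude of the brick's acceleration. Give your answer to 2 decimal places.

The horizontal push has components F cos 48° = 260.6 × 0.6691 = 174.367 N up the incline and F sin 48° = 260.6 × 0.7431 = 193.652 N pressing into the surface.
The normal force is therefore N = mg cos 48° + F sin 48° = 60.219 + 193.652 = 253.871 N, and kinetic friction down the slope is μN = 0.36 × 253.871 = 91.394 N.
Along the incline: F cos 48° − mg sin 48° − μN = ma, so 174.367 − 66.879 − 91.394 = 9 a, giving a = 1.7882 m/s².

1.79 m/s²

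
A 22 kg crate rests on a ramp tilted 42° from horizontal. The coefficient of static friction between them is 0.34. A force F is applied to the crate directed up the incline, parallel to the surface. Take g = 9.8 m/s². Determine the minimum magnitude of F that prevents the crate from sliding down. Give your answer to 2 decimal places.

89.79 N

The normal force is N = mg cos 42° = 160.222 N. With F at its minimum the crate is on the verge of sliding down, so static friction is at its maximum μ_s N = 0.34 × 160.222 = 54.475 N and acts up the slope.
Equilibrium along the incline: F + μ_s N = mg sin 42°, so F = 144.265 − 54.475 = 89.790 N.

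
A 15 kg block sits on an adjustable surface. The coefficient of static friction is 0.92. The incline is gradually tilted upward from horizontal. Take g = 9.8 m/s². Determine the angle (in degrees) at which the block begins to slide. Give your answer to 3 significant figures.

At the threshold of sliding, static friction is at its maximum μ_s N and exactly balances the weight component along the incline: mg sin θ = μ_s mg cos θ.
Hence tan θ = μ_s = 0.92, so θ = arctan(0.92) = 42.6141°.

42.6°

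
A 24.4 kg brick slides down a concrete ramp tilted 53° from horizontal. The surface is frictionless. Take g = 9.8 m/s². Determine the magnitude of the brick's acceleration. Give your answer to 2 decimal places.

7.83 m/s²

Resolving the weight along the incline: the component pulling the brick down the slope is mg sin 53° = 24.4 × 9.8 × 0.7986 = 190.961 N, and the normal force is N = mg cos 53° = 24.4 × 9.8 × 0.6018 = 143.902 N.
With no friction the net force along the incline is 190.961 N, so a = g sin 53° = 190.961 / 24.4 = 7.8263 m/s².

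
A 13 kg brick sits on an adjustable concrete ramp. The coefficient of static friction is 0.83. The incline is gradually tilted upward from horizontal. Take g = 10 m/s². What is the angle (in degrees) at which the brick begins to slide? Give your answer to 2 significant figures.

40°

At the threshold of sliding, static friction is at its maximum μ_s N and exactly balances the weight component along the incline: mg sin θ = μ_s mg cos θ.
Hence tan θ = μ_s = 0.83, so θ = arctan(0.83) = 39.6927°.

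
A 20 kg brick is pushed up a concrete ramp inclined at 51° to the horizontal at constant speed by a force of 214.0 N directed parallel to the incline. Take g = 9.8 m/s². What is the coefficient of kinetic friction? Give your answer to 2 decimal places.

0.50

At constant speed ΣF = 0 along the incline. The applied 214.0 N acts up the slope; the weight component mg sin 51° = 152.321 N and kinetic friction μN both act down the slope.
So 214.0 = 152.321 + μ × 123.347, giving μ = (214.0 − 152.321) / 123.347 = 0.5000.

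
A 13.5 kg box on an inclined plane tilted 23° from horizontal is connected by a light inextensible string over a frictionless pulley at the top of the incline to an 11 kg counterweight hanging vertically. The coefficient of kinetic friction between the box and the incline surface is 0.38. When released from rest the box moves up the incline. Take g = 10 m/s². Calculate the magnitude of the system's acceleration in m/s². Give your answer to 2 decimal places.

For the box on the incline: the weight component along the slope is m₁g sin 23° = 13.5 × 10 × 0.3907 = 52.745 N and the normal force is N = m₁g cos 23° = 124.268 N.
Kinetic friction opposes the box's motion up the incline: f = μN = 0.38 × 124.268 = 47.222 N acting down the slope.
Newton's second law for the box (up-slope positive): T − 52.745 − 47.222 = 13.5 a. For the hanging counterweight (downward positive): 11 × 10 − T = 11 a.
Adding the two equations eliminates T: 10.033 = 24.5 a, so a = 0.4095 m/s².

0.41 m/s²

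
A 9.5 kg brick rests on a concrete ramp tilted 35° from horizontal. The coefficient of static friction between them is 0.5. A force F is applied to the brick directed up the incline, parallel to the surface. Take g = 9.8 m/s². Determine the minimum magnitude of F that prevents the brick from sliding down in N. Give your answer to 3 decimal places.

The normal force is N = mg cos 35° = 76.263 N. With F at its minimum the brick is on the verge of sliding down, so static friction is at its maximum μ_s N = 0.5 × 76.263 = 38.132 N and acts up the slope.
Equilibrium along the incline: F + μ_s N = mg sin 35°, so F = 53.400 − 38.132 = 15.268 N.

15.268 N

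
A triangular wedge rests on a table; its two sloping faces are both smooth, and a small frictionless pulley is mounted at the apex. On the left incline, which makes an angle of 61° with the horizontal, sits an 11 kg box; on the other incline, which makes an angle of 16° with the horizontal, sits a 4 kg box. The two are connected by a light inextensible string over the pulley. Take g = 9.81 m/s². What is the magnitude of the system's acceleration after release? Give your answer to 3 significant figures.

5.57 m/s²

Resolve each weight along its own incline: the 11 kg mass has component 11 × 9.81 × sin 61° = 94.380 N down its slope, and the 4 kg mass has 4 × 9.81 × sin 16° = 10.816 N down its slope.
The 11 kg side's 94.380 N exceeds the other side's 10.816 N, so that mass slides down and the 4 kg mass slides up. Taking that direction as positive, Newton's second law for the whole system gives 94.380 − 10.816 = (11 + 4) a, so a = 83.564 / 15 = 5.5709 m/s².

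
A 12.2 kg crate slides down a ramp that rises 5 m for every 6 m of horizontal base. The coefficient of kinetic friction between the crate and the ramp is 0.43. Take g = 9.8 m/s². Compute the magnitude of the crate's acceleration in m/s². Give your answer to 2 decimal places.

Resolving the weight along the incline: the component pulling the crate down the slope is mg sin 39.81° = 12.2 × 9.8 × 0.6402 = 76.542 N, and the normal force is N = mg cos 39.81° = 12.2 × 9.8 × 0.7682 = 91.846 N.
Kinetic friction acts up the slope with magnitude f = μN = 0.43 × 91.846 = 39.494 N.
Net force along the incline is 76.542 − 39.494 = 37.048 N, so a = 37.048 / 12.2 = 3.0367 m/s².

3.04 m/s²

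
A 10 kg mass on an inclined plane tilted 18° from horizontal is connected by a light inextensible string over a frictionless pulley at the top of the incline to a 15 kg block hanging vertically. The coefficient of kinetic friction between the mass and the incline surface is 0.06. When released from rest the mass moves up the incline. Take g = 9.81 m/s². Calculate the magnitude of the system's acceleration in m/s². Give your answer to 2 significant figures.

4.4 m/s²

For the mass on the incline: the weight component along the slope is m₁g sin 18° = 10 × 9.81 × 0.3090 = 30.313 N and the normal force is N = m₁g cos 18° = 93.299 N.
Kinetic friction opposes the mass's motion up the incline: f = μN = 0.06 × 93.299 = 5.598 N acting down the slope.
Newton's second law for the mass (up-slope positive): T − 30.313 − 5.598 = 10 a. For the hanging block (downward positive): 15 × 9.81 − T = 15 a.
Adding the two equations eliminates T: 111.239 = 25 a, so a = 4.4496 m/s².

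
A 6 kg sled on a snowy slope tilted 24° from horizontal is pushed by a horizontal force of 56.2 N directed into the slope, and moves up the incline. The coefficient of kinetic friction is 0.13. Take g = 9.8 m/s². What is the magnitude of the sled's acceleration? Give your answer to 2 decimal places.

2.91 m/s²

The horizontal push has components F cos 24° = 56.2 × 0.9135 = 51.339 N up the incline and F sin 24° = 56.2 × 0.4067 = 22.857 N pressing into the surface.
The normal force is therefore N = mg cos 24° + F sin 24° = 53.714 + 22.857 = 76.571 N, and kinetic friction down the slope is μN = 0.13 × 76.571 = 9.954 N.
Along the incline: F cos 24° − mg sin 24° − μN = ma, so 51.339 − 23.914 − 9.954 = 6 a, giving a = 2.9118 m/s².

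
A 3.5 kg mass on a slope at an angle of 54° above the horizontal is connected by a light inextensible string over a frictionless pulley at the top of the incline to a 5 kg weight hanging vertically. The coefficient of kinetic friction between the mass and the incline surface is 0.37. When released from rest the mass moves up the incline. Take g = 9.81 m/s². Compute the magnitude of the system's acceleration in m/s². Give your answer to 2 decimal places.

1.62 m/s²

For the mass on the incline: the weight component along the slope is m₁g sin 54° = 3.5 × 9.81 × 0.8090 = 27.777 N and the normal force is N = m₁g cos 54° = 20.182 N.
Kinetic friction opposes the mass's motion up the incline: f = μN = 0.37 × 20.182 = 7.467 N acting down the slope.
Newton's second law for the mass (up-slope positive): T − 27.777 − 7.467 = 3.5 a. For the hanging weight (downward positive): 5 × 9.81 − T = 5 a.
Adding the two equations eliminates T: 13.806 = 8.5 a, so a = 1.6242 m/s².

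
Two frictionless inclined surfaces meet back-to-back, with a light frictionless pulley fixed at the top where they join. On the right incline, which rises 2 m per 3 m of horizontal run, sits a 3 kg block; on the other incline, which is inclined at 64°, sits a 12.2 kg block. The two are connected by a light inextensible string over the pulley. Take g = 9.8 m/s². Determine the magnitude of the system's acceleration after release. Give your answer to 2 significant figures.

6.0 m/s²

Resolve each weight along its own incline: the 3 kg mass has component 3 × 9.8 × sin 33.69° = 16.308 N down its slope, and the 12.2 kg mass has 12.2 × 9.8 × sin 64° = 107.460 N down its slope.
The 12.2 kg side's 107.460 N exceeds the other side's 16.308 N, so that mass slides down and the 3 kg mass slides up. Taking that direction as positive, Newton's second law for the whole system gives 107.460 − 16.308 = (3 + 12.2) a, so a = 91.152 / 15.2 = 5.9968 m/s².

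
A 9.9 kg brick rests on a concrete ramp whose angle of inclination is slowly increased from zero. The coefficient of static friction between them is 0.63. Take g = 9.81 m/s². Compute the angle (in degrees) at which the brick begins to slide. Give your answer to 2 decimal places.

32.21°

At the threshold of sliding, static friction is at its maximum μ_s N and exactly balances the weight component along the incline: mg sin θ = μ_s mg cos θ.
Hence tan θ = μ_s = 0.63, so θ = arctan(0.63) = 32.2109°.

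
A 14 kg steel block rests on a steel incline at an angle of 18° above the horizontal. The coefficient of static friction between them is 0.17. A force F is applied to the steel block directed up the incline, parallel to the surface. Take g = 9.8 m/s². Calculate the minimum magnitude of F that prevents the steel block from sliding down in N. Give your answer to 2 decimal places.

The normal force is N = mg cos 18° = 130.485 N. With F at its minimum the steel block is on the verge of sliding down, so static friction is at its maximum μ_s N = 0.17 × 130.485 = 22.182 N and acts up the slope.
Equilibrium along the incline: F + μ_s N = mg sin 18°, so F = 42.397 − 22.182 = 20.215 N.

20.21 N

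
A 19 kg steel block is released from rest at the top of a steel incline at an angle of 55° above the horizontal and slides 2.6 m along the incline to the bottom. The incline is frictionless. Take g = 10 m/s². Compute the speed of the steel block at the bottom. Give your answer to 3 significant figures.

The weight component along the incline is mg sin 55° = 155.639 N and the normal force is N = mg cos 55° = 108.980 N.
With no friction, a = g sin 55° = 8.1915 m/s².
Starting from rest over a distance of 2.6 m, v² = 2aL = 2 × 8.1915 × 2.6 = 42.5958, so v = 6.5265 m/s.

6.53 m/s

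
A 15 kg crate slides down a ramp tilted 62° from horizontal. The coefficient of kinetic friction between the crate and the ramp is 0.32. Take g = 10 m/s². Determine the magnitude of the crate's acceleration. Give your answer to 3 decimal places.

7.327 m/s²

Resolving the weight along the incline: the component pulling the crate down the slope is mg sin 62° = 15 × 10 × 0.8829 = 132.435 N, and the normal force is N = mg cos 62° = 15 × 10 × 0.4695 = 70.425 N.
Kinetic friction acts up the slope with magnitude f = μN = 0.32 × 70.425 = 22.536 N.
Net force along the incline is 132.435 − 22.536 = 109.899 N, so a = 109.899 / 15 = 7.3266 m/s².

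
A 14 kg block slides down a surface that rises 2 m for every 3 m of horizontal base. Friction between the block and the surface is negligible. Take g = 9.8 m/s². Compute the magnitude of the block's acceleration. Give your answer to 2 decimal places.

Resolving the weight along the incline: the component pulling the block down the slope is mg sin 33.69° = 14 × 9.8 × 0.5547 = 76.105 N, and the normal force is N = mg cos 33.69° = 14 × 9.8 × 0.8321 = 114.164 N.
With no friction the net force along the incline is 76.105 N, so a = g sin 33.69° = 76.105 / 14 = 5.4361 m/s².

5.44 m/s²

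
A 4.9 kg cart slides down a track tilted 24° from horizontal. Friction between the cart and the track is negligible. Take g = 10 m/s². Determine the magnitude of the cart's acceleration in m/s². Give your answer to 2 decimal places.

Resolving the weight along the incline: the component pulling the cart down the slope is mg sin 24° = 4.9 × 10 × 0.4067 = 19.928 N, and the normal force is N = mg cos 24° = 4.9 × 10 × 0.9135 = 44.761 N.
With no friction the net force along the incline is 19.928 N, so a = g sin 24° = 19.928 / 4.9 = 4.0669 m/s².

4.07 m/s²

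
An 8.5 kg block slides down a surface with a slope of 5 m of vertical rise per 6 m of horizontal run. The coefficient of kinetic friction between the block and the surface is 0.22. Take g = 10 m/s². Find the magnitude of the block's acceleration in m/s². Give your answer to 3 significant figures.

Resolving the weight along the incline: the component pulling the block down the slope is mg sin 39.81° = 8.5 × 10 × 0.6402 = 54.417 N, and the normal force is N = mg cos 39.81° = 8.5 × 10 × 0.7682 = 65.297 N.
Kinetic friction acts up the slope with magnitude f = μN = 0.22 × 65.297 = 14.365 N.
Net force along the incline is 54.417 − 14.365 = 40.052 N, so a = 40.052 / 8.5 = 4.7120 m/s².

4.71 m/s²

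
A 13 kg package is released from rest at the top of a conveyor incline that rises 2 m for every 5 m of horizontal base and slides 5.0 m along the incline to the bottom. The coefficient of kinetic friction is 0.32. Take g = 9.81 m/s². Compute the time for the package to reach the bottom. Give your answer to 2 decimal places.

3.70 s

The weight component along the incline is mg sin 21.80° = 47.363 N and the normal force is N = mg cos 21.80° = 118.409 N.
Friction up the slope is f = μN = 0.32 × 118.409 = 37.891 N, so the net downslope force is 47.363 − 37.891 = 9.472 N and a = 9.472 / 13 = 0.7286 m/s².
Starting from rest, L = ½at², so t = √(2L/a) = √(2 × 5.0 / 0.7286) = 3.7047 s.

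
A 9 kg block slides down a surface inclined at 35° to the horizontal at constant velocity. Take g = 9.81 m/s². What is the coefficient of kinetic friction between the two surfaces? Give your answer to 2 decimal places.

0.70

At constant velocity the net force along the incline is zero: mg sin 35° = μ mg cos 35°.
So μ = tan 35° = 0.5736 / 0.8192 = 0.7002.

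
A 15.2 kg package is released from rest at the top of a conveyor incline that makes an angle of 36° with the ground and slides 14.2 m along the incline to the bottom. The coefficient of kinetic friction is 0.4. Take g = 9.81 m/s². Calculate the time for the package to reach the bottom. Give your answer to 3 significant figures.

3.31 s

The weight component along the incline is mg sin 36° = 87.646 N and the normal force is N = mg cos 36° = 120.634 N.
Friction up the slope is f = μN = 0.4 × 120.634 = 48.254 N, so the net downslope force is 87.646 − 48.254 = 39.392 N and a = 39.392 / 15.2 = 2.5916 m/s².
Starting from rest, L = ½at², so t = √(2L/a) = √(2 × 14.2 / 2.5916) = 3.3104 s.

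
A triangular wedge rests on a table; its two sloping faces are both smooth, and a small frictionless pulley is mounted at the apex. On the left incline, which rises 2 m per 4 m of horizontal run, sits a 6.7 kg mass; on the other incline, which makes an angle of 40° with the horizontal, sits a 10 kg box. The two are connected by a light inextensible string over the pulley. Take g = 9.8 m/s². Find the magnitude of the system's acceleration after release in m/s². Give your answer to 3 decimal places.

Resolve each weight along its own incline: the 6.7 kg mass has component 6.7 × 9.8 × sin 26.57° = 29.364 N down its slope, and the 10 kg mass has 10 × 9.8 × sin 40° = 62.993 N down its slope.
The 10 kg side's 62.993 N exceeds the other side's 29.364 N, so that mass slides down and the 6.7 kg mass slides up. Taking that direction as positive, Newton's second law for the whole system gives 62.993 − 29.364 = (6.7 + 10) a, so a = 33.629 / 16.7 = 2.0137 m/s².

2.014 m/s²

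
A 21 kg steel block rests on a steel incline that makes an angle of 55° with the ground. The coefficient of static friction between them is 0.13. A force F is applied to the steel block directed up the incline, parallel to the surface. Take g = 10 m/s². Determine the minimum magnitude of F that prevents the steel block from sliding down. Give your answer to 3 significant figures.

156 N

The normal force is N = mg cos 55° = 120.451 N. With F at its minimum the steel block is on the verge of sliding down, so static friction is at its maximum μ_s N = 0.13 × 120.451 = 15.659 N and acts up the slope.
Equilibrium along the incline: F + μ_s N = mg sin 55°, so F = 172.022 − 15.659 = 156.363 N.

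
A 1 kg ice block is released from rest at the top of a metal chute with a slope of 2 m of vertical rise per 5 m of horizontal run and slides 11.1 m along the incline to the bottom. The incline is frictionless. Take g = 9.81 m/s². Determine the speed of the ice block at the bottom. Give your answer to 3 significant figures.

8.99 m/s

The weight component along the incline is mg sin 21.80° = 3.643 N and the normal force is N = mg cos 21.80° = 9.108 N.
With no friction, a = g sin 21.80° = 3.6433 m/s².
Starting from rest over a distance of 11.1 m, v² = 2aL = 2 × 3.6433 × 11.1 = 80.8813, so v = 8.9934 m/s.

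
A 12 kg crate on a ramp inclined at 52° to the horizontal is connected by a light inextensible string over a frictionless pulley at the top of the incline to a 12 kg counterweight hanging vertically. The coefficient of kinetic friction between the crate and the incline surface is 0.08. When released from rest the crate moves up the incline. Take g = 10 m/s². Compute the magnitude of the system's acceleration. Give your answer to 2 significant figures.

For the crate on the incline: the weight component along the slope is m₁g sin 52° = 12 × 10 × 0.7880 = 94.560 N and the normal force is N = m₁g cos 52° = 73.879 N.
Kinetic friction opposes the crate's motion up the incline: f = μN = 0.08 × 73.879 = 5.910 N acting down the slope.
Newton's second law for the crate (up-slope positive): T − 94.560 − 5.910 = 12 a. For the hanging counterweight (downward positive): 12 × 10 − T = 12 a.
Adding the two equations eliminates T: 19.530 = 24 a, so a = 0.8138 m/s².

0.81 m/s²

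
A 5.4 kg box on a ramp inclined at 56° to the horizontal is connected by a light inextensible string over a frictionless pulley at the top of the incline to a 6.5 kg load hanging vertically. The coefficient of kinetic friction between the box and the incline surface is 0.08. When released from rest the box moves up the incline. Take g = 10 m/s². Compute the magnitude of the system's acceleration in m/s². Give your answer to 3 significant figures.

For the box on the incline: the weight component along the slope is m₁g sin 56° = 5.4 × 10 × 0.8290 = 44.766 N and the normal force is N = m₁g cos 56° = 30.196 N.
Kinetic friction opposes the box's motion up the incline: f = μN = 0.08 × 30.196 = 2.416 N acting down the slope.
Newton's second law for the box (up-slope positive): T − 44.766 − 2.416 = 5.4 a. For the hanging load (downward positive): 6.5 × 10 − T = 6.5 a.
Adding the two equations eliminates T: 17.818 = 11.9 a, so a = 1.4973 m/s².

1.50 m/s²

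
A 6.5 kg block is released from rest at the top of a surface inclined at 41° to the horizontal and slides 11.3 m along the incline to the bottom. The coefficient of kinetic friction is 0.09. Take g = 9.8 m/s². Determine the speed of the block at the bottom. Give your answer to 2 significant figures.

The weight component along the incline is mg sin 41° = 41.791 N and the normal force is N = mg cos 41° = 48.075 N.
Friction up the slope is f = μN = 0.09 × 48.075 = 4.327 N, so the net downslope force is 41.791 − 4.327 = 37.464 N and a = 37.464 / 6.5 = 5.7637 m/s².
Starting from rest over a distance of 11.3 m, v² = 2aL = 2 × 5.7637 × 11.3 = 130.2596, so v = 11.4131 m/s.

11 m/s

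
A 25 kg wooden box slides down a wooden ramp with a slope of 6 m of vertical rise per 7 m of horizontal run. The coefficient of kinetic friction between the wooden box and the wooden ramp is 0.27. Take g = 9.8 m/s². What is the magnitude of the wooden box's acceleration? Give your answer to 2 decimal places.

Resolving the weight along the incline: the component pulling the wooden box down the slope is mg sin 40.60° = 25 × 9.8 × 0.6508 = 159.446 N, and the normal force is N = mg cos 40.60° = 25 × 9.8 × 0.7593 = 186.029 N.
Kinetic friction acts up the slope with magnitude f = μN = 0.27 × 186.029 = 50.228 N.
Net force along the incline is 159.446 − 50.228 = 109.218 N, so a = 109.218 / 25 = 4.3687 m/s².

4.37 m/s²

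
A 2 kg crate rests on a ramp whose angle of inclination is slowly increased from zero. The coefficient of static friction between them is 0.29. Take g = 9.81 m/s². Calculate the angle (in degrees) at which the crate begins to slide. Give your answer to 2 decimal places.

16.17°

At the threshold of sliding, static friction is at its maximum μ_s N and exactly balances the weight component along the incline: mg sin θ = μ_s mg cos θ.
Hence tan θ = μ_s = 0.29, so θ = arctan(0.29) = 16.1722°.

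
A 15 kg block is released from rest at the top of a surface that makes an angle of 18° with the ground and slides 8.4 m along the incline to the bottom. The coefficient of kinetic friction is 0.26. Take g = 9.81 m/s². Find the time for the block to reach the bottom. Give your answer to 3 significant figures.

The weight component along the incline is mg sin 18° = 45.472 N and the normal force is N = mg cos 18° = 139.948 N.
Friction up the slope is f = μN = 0.26 × 139.948 = 36.386 N, so the net downslope force is 45.472 − 36.386 = 9.086 N and a = 9.086 / 15 = 0.6057 m/s².
Starting from rest, L = ½at², so t = √(2L/a) = √(2 × 8.4 / 0.6057) = 5.2665 s.

5.27 s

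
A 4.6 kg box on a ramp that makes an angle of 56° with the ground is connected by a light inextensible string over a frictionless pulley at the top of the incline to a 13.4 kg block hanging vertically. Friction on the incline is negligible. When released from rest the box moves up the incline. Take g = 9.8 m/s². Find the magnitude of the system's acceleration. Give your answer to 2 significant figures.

5.2 m/s²

For the box on the incline: the weight component along the slope is m₁g sin 56° = 4.6 × 9.8 × 0.8290 = 37.371 N and the normal force is N = m₁g cos 56° = 25.208 N.
Newton's second law for the box (up-slope positive): T − 37.371 = 4.6 a. For the hanging block (downward positive): 13.4 × 9.8 − T = 13.4 a.
Adding the two equations eliminates T: 93.949 = 18 a, so a = 5.2194 m/s².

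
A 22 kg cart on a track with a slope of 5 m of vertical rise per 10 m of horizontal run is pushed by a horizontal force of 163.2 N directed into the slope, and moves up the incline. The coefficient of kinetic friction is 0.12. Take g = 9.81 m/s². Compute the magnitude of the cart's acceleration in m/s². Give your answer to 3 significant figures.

0.797 m/s²

The horizontal push has components F cos 26.57° = 163.2 × 0.8944 = 145.966 N up the incline and F sin 26.57° = 163.2 × 0.4472 = 72.983 N pressing into the surface.
The normal force is therefore N = mg cos 26.57° + F sin 26.57° = 193.029 + 72.983 = 266.012 N, and kinetic friction down the slope is μN = 0.12 × 266.012 = 31.921 N.
Along the incline: F cos 26.57° − mg sin 26.57° − μN = ma, so 145.966 − 96.515 − 31.921 = 22 a, giving a = 0.7968 m/s².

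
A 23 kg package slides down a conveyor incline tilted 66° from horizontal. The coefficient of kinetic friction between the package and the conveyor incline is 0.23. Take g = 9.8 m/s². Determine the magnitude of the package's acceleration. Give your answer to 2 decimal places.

8.04 m/s²

Resolving the weight along the incline: the component pulling the package down the slope is mg sin 66° = 23 × 9.8 × 0.9135 = 205.903 N, and the normal force is N = mg cos 66° = 23 × 9.8 × 0.4067 = 91.670 N.
Kinetic friction acts up the slope with magnitude f = μN = 0.23 × 91.670 = 21.084 N.
Net force along the incline is 205.903 − 21.084 = 184.819 N, so a = 184.819 / 23 = 8.0356 m/s².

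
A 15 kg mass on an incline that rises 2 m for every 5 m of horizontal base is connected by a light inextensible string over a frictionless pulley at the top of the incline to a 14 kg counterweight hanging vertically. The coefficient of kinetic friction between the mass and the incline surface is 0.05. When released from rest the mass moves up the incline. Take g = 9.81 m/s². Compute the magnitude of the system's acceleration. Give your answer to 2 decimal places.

For the mass on the incline: the weight component along the slope is m₁g sin 21.80° = 15 × 9.81 × 0.3714 = 54.652 N and the normal force is N = m₁g cos 21.80° = 136.625 N.
Kinetic friction opposes the mass's motion up the incline: f = μN = 0.05 × 136.625 = 6.831 N acting down the slope.
Newton's second law for the mass (up-slope positive): T − 54.652 − 6.831 = 15 a. For the hanging counterweight (downward positive): 14 × 9.81 − T = 14 a.
Adding the two equations eliminates T: 75.857 = 29 a, so a = 2.6158 m/s².

2.62 m/s²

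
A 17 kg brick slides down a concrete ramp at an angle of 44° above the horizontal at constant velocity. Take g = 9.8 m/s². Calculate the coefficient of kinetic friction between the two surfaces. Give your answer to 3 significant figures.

0.966

At constant velocity the net force along the incline is zero: mg sin 44° = μ mg cos 44°.
So μ = tan 44° = 0.6947 / 0.7193 = 0.9658.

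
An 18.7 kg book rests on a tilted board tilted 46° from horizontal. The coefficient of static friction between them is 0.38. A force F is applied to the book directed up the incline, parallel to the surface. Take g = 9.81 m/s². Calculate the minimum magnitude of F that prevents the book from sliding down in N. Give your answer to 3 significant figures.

83.5 N

The normal force is N = mg cos 46° = 127.433 N. With F at its minimum the book is on the verge of sliding down, so static friction is at its maximum μ_s N = 0.38 × 127.433 = 48.425 N and acts up the slope.
Equilibrium along the incline: F + μ_s N = mg sin 46°, so F = 131.961 − 48.425 = 83.536 N.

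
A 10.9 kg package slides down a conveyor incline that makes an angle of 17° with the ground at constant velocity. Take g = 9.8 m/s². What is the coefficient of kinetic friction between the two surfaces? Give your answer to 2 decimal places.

0.31

At constant velocity the net force along the incline is zero: mg sin 17° = μ mg cos 17°.
So μ = tan 17° = 0.2924 / 0.9563 = 0.3058.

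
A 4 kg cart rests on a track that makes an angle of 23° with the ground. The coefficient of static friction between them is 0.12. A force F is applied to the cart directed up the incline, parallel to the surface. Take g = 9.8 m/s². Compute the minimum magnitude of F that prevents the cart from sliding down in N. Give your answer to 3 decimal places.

10.987 N

The normal force is N = mg cos 23° = 36.084 N. With F at its minimum the cart is on the verge of sliding down, so static friction is at its maximum μ_s N = 0.12 × 36.084 = 4.330 N and acts up the slope.
Equilibrium along the incline: F + μ_s N = mg sin 23°, so F = 15.317 − 4.330 = 10.987 N.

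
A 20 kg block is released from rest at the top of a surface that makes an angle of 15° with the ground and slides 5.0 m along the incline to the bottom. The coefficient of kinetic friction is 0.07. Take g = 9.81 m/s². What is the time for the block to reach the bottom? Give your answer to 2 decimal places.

The weight component along the incline is mg sin 15° = 50.780 N and the normal force is N = mg cos 15° = 189.515 N.
Friction up the slope is f = μN = 0.07 × 189.515 = 13.266 N, so the net downslope force is 50.780 − 13.266 = 37.514 N and a = 37.514 / 20 = 1.8757 m/s².
Starting from rest, L = ½at², so t = √(2L/a) = √(2 × 5.0 / 1.8757) = 2.3090 s.

2.31 s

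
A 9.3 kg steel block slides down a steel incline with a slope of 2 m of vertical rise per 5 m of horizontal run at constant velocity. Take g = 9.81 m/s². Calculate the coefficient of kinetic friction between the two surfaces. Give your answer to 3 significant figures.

0.400

At constant velocity the net force along the incline is zero: mg sin 21.80° = μ mg cos 21.80°.
So μ = tan 21.80° = 0.3714 / 0.9285 = 0.4000.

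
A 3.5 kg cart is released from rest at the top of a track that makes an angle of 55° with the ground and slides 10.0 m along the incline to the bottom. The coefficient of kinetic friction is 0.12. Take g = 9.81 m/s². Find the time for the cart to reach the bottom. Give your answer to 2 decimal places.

1.65 s

The weight component along the incline is mg sin 55° = 28.126 N and the normal force is N = mg cos 55° = 19.694 N.
Friction up the slope is f = μN = 0.12 × 19.694 = 2.363 N, so the net downslope force is 28.126 − 2.363 = 25.763 N and a = 25.763 / 3.5 = 7.3609 m/s².
Starting from rest, L = ½at², so t = √(2L/a) = √(2 × 10.0 / 7.3609) = 1.6484 s.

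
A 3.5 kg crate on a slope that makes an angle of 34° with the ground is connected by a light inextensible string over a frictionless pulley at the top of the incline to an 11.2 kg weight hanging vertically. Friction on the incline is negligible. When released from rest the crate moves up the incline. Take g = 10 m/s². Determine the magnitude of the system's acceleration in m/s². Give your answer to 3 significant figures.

For the crate on the incline: the weight component along the slope is m₁g sin 34° = 3.5 × 10 × 0.5592 = 19.572 N and the normal force is N = m₁g cos 34° = 29.016 N.
Newton's second law for the crate (up-slope positive): T − 19.572 = 3.5 a. For the hanging weight (downward positive): 11.2 × 10 − T = 11.2 a.
Adding the two equations eliminates T: 92.428 = 14.7 a, so a = 6.2876 m/s².

6.29 m/s²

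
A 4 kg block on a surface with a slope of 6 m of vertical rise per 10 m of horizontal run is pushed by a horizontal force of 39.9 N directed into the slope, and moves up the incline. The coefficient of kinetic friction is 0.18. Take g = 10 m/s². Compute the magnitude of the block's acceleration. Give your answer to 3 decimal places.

0.941 m/s²

The horizontal push has components F cos 30.96° = 39.9 × 0.8575 = 34.214 N up the incline and F sin 30.96° = 39.9 × 0.5145 = 20.529 N pressing into the surface.
The normal force is therefore N = mg cos 30.96° + F sin 30.96° = 34.300 + 20.529 = 54.829 N, and kinetic friction down the slope is μN = 0.18 × 54.829 = 9.869 N.
Along the incline: F cos 30.96° − mg sin 30.96° − μN = ma, so 34.214 − 20.580 − 9.869 = 4 a, giving a = 0.9413 m/s².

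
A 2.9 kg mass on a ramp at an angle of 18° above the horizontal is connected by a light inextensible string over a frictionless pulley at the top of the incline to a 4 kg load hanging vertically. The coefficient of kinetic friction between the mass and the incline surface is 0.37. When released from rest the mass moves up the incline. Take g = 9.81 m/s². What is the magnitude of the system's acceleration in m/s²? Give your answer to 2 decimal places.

2.96 m/s²

For the mass on the incline: the weight component along the slope is m₁g sin 18° = 2.9 × 9.81 × 0.3090 = 8.791 N and the normal force is N = m₁g cos 18° = 27.057 N.
Kinetic friction opposes the mass's motion up the incline: f = μN = 0.37 × 27.057 = 10.011 N acting down the slope.
Newton's second law for the mass (up-slope positive): T − 8.791 − 10.011 = 2.9 a. For the hanging load (downward positive): 4 × 9.81 − T = 4 a.
Adding the two equations eliminates T: 20.438 = 6.9 a, so a = 2.9620 m/s².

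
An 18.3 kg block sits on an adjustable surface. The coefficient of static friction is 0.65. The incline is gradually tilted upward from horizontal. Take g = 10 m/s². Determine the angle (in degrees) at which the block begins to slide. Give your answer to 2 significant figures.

33°

At the threshold of sliding, static friction is at its maximum μ_s N and exactly balances the weight component along the incline: mg sin θ = μ_s mg cos θ.
Hence tan θ = μ_s = 0.65, so θ = arctan(0.65) = 33.0239°.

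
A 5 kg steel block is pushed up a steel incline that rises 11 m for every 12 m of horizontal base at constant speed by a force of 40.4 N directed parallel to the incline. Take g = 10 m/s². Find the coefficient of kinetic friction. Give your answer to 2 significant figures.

At constant speed ΣF = 0 along the incline. The applied 40.4 N acts up the slope; the weight component mg sin 42.51° = 33.786 N and kinetic friction μN both act down the slope.
So 40.4 = 33.786 + μ × 36.858, giving μ = (40.4 − 33.786) / 36.858 = 0.1794.

0.18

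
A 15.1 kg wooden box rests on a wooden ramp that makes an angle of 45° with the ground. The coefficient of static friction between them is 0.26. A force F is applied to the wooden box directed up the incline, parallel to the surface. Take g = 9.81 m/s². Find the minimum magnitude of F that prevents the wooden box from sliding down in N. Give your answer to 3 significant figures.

The normal force is N = mg cos 45° = 104.744 N. With F at its minimum the wooden box is on the verge of sliding down, so static friction is at its maximum μ_s N = 0.26 × 104.744 = 27.233 N and acts up the slope.
Equilibrium along the incline: F + μ_s N = mg sin 45°, so F = 104.744 − 27.233 = 77.511 N.

77.5 N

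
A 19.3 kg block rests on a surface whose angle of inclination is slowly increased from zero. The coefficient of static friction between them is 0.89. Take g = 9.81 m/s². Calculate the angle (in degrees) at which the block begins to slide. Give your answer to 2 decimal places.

At the threshold of sliding, static friction is at its maximum μ_s N and exactly balances the weight component along the incline: mg sin θ = μ_s mg cos θ.
Hence tan θ = μ_s = 0.89, so θ = arctan(0.89) = 41.6691°.

41.67°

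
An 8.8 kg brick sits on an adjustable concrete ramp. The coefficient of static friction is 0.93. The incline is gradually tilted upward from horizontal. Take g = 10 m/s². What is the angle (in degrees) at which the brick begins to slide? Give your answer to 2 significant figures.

43°

At the threshold of sliding, static friction is at its maximum μ_s N and exactly balances the weight component along the incline: mg sin θ = μ_s mg cos θ.
Hence tan θ = μ_s = 0.93, so θ = arctan(0.93) = 42.9228°.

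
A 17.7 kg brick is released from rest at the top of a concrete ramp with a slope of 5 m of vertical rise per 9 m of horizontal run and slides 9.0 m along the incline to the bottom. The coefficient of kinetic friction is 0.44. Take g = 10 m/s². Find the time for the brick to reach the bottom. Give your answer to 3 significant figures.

The weight component along the incline is mg sin 29.05° = 85.959 N and the normal force is N = mg cos 29.05° = 154.726 N.
Friction up the slope is f = μN = 0.44 × 154.726 = 68.079 N, so the net downslope force is 85.959 − 68.079 = 17.880 N and a = 17.880 / 17.7 = 1.0102 m/s².
Starting from rest, L = ½at², so t = √(2L/a) = √(2 × 9.0 / 1.0102) = 4.2212 s.

4.22 s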